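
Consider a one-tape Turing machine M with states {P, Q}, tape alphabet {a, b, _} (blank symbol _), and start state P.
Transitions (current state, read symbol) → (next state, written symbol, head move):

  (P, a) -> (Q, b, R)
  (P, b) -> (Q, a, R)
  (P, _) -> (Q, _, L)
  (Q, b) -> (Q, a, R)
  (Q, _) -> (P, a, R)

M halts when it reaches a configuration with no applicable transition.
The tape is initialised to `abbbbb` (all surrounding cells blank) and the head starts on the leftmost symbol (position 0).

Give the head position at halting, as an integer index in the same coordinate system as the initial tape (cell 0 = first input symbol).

6

state=P head=0 tape=[a]bbbbb__   (P,a)→(Q,b,R)
state=Q head=1 tape=b[b]bbbb__   (Q,b)→(Q,a,R)
state=Q head=2 tape=ba[b]bbb__   (Q,b)→(Q,a,R)
state=Q head=3 tape=baa[b]bb__   (Q,b)→(Q,a,R)
state=Q head=4 tape=baaa[b]b__   (Q,b)→(Q,a,R)
state=Q head=5 tape=baaaa[b]__   (Q,b)→(Q,a,R)
state=Q head=6 tape=baaaaa[_]_   (Q,_)→(P,a,R)
state=P head=7 tape=baaaaaa[_]   (P,_)→(Q,_,L)
state=Q head=6 tape=baaaaa[a]_
At halt the head is at cell 6.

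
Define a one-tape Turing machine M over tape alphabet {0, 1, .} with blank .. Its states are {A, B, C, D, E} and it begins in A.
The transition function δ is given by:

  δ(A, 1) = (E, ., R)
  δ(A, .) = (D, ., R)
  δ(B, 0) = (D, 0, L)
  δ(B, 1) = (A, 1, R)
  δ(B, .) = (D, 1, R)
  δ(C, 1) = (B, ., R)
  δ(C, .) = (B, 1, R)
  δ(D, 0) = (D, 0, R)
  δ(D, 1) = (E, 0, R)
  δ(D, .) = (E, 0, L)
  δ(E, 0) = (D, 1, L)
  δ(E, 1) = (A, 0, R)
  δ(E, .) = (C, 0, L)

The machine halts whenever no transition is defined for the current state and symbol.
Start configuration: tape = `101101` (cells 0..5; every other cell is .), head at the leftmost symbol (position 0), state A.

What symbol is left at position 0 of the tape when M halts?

A | ..[1]01101   read 1 → write ., move R, go to E
E | ...[0]1101   read 0 → write 1, move L, go to D
D | ..[.]11101   read . → write 0, move L, go to E
E | .[.]011101   read . → write 0, move L, go to C
C | [.]0011101   read . → write 1, move R, go to B
B | 1[0]011101   read 0 → write 0, move L, go to D
D | [1]0011101   read 1 → write 0, move R, go to E
E | 0[0]011101   read 0 → write 1, move L, go to D
D | [0]1011101   read 0 → write 0, move R, go to D
D | 0[1]011101   read 1 → write 0, move R, go to E
E | 00[0]11101   read 0 → write 1, move L, go to D
D | 0[0]111101   read 0 → write 0, move R, go to D
D | 00[1]11101   read 1 → write 0, move R, go to E
E | 000[1]1101   read 1 → write 0, move R, go to A
A | 0000[1]101   read 1 → write ., move R, go to E
E | 0000.[1]01   read 1 → write 0, move R, go to A
A | 0000.0[0]1
Cell 0 holds 0 when M halts.

0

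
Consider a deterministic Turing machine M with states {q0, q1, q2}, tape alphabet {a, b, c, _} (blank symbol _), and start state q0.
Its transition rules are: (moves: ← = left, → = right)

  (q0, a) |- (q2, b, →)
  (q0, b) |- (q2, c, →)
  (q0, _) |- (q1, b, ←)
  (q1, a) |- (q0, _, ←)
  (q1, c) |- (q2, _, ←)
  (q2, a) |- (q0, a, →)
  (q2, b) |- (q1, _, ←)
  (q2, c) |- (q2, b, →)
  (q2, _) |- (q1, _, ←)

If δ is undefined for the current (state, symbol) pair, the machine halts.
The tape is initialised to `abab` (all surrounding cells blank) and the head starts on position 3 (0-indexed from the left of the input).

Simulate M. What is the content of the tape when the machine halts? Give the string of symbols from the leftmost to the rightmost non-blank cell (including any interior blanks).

b_b_b

state=q0 head=3 tape=__aba[b]_   (q0,b)→(q2,c,→)
state=q2 head=4 tape=__abac[_]   (q2,_)→(q1,_,←)
state=q1 head=3 tape=__aba[c]_   (q1,c)→(q2,_,←)
state=q2 head=2 tape=__ab[a]__   (q2,a)→(q0,a,→)
state=q0 head=3 tape=__aba[_]_   (q0,_)→(q1,b,←)
state=q1 head=2 tape=__ab[a]b_   (q1,a)→(q0,_,←)
state=q0 head=1 tape=__a[b]_b_   (q0,b)→(q2,c,→)
state=q2 head=2 tape=__ac[_]b_   (q2,_)→(q1,_,←)
state=q1 head=1 tape=__a[c]_b_   (q1,c)→(q2,_,←)
state=q2 head=0 tape=__[a]__b_   (q2,a)→(q0,a,→)
state=q0 head=1 tape=__a[_]_b_   (q0,_)→(q1,b,←)
state=q1 head=0 tape=__[a]b_b_   (q1,a)→(q0,_,←)
state=q0 head=-1 tape=_[_]_b_b_   (q0,_)→(q1,b,←)
state=q1 head=-2 tape=[_]b_b_b_
The non-blank tape span at halt is b_b_b.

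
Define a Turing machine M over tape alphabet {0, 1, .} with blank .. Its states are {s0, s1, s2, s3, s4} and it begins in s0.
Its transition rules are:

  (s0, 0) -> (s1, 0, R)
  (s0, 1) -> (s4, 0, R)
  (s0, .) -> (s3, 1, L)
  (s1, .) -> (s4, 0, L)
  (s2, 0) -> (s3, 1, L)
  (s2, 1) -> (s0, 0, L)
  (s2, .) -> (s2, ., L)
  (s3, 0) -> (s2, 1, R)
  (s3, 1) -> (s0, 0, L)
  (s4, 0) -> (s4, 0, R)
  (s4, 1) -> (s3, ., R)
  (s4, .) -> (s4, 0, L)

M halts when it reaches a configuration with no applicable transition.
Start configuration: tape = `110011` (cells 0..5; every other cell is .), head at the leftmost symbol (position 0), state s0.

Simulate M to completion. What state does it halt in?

s3

state=s0 head=0 tape=[1]10011.   (s0,1)→(s4,0,R)
state=s4 head=1 tape=0[1]0011.   (s4,1)→(s3,.,R)
state=s3 head=2 tape=0.[0]011.   (s3,0)→(s2,1,R)
state=s2 head=3 tape=0.1[0]11.   (s2,0)→(s3,1,L)
state=s3 head=2 tape=0.[1]111.   (s3,1)→(s0,0,L)
state=s0 head=1 tape=0[.]0111.   (s0,.)→(s3,1,L)
state=s3 head=0 tape=[0]10111.   (s3,0)→(s2,1,R)
state=s2 head=1 tape=1[1]0111.   (s2,1)→(s0,0,L)
state=s0 head=0 tape=[1]00111.   (s0,1)→(s4,0,R)
state=s4 head=1 tape=0[0]0111.   (s4,0)→(s4,0,R)
state=s4 head=2 tape=00[0]111.   (s4,0)→(s4,0,R)
state=s4 head=3 tape=000[1]11.   (s4,1)→(s3,.,R)
state=s3 head=4 tape=000.[1]1.   (s3,1)→(s0,0,L)
state=s0 head=3 tape=000[.]01.   (s0,.)→(s3,1,L)
state=s3 head=2 tape=00[0]101.   (s3,0)→(s2,1,R)
state=s2 head=3 tape=001[1]01.   (s2,1)→(s0,0,L)
state=s0 head=2 tape=00[1]001.   (s0,1)→(s4,0,R)
state=s4 head=3 tape=000[0]01.   (s4,0)→(s4,0,R)
state=s4 head=4 tape=0000[0]1.   (s4,0)→(s4,0,R)
state=s4 head=5 tape=00000[1].   (s4,1)→(s3,.,R)
state=s3 head=6 tape=00000.[.]
No transition is defined for (s3, .); M halts in state s3.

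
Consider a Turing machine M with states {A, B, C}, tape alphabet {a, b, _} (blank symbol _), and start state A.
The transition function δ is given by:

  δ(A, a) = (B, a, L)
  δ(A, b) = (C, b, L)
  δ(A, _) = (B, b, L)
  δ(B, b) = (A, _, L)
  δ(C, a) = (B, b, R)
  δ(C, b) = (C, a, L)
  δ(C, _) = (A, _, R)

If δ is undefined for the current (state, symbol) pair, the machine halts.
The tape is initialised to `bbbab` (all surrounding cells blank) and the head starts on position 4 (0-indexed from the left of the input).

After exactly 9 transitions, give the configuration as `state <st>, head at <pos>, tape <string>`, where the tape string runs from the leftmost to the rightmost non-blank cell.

state B, head at -1, tape aaab

A | _bbba[b]   read b → write b, move L, go to C
C | _bbb[a]b   read a → write b, move R, go to B
B | _bbbb[b]   read b → write _, move L, go to A
A | _bbb[b]_   read b → write b, move L, go to C
C | _bb[b]b_   read b → write a, move L, go to C
C | _b[b]ab_   read b → write a, move L, go to C
C | _[b]aab_   read b → write a, move L, go to C
C | [_]aaab_   read _ → write _, move R, go to A
A | _[a]aab_   read a → write a, move L, go to B
B | [_]aaab_
After 9 steps: state B, head at -1, tape aaab.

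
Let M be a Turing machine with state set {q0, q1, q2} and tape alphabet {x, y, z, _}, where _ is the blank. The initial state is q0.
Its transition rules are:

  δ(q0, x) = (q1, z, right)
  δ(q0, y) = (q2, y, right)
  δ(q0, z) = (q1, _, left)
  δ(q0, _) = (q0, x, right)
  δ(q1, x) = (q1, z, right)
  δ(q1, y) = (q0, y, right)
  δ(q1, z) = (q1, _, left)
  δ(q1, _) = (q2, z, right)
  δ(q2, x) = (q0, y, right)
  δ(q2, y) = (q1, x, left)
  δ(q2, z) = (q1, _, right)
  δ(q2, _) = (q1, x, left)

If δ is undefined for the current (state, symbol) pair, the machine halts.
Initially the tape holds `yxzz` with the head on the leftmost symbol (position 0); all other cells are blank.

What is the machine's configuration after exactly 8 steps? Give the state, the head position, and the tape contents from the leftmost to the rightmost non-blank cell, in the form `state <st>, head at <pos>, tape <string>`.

q0 | [y]xzz_   read y → write y, move right, go to q2
q2 | y[x]zz_   read x → write y, move right, go to q0
q0 | yy[z]z_   read z → write _, move left, go to q1
q1 | y[y]_z_   read y → write y, move right, go to q0
q0 | yy[_]z_   read _ → write x, move right, go to q0
q0 | yyx[z]_   read z → write _, move left, go to q1
q1 | yy[x]__   read x → write z, move right, go to q1
q1 | yyz[_]_   read _ → write z, move right, go to q2
q2 | yyzz[_]
After 8 steps: state q2, head at 4, tape yyzz.

state q2, head at 4, tape yyzz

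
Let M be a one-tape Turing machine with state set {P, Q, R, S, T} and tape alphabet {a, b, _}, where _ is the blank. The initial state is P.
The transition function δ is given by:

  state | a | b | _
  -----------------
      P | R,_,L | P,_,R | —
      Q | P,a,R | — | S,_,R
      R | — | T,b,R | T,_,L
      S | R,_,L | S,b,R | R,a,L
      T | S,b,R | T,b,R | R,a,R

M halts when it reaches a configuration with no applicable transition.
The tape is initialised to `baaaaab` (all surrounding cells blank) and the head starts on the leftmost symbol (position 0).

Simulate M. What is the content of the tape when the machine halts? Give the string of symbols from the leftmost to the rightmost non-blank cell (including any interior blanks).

bbbaaaab

state=P head=0 tape=_[b]aaaaab   (P,b)→(P,_,R)
state=P head=1 tape=__[a]aaaab   (P,a)→(R,_,L)
state=R head=0 tape=_[_]_aaaab   (R,_)→(T,_,L)
state=T head=-1 tape=[_]__aaaab   (T,_)→(R,a,R)
state=R head=0 tape=a[_]_aaaab   (R,_)→(T,_,L)
state=T head=-1 tape=[a]__aaaab   (T,a)→(S,b,R)
state=S head=0 tape=b[_]_aaaab   (S,_)→(R,a,L)
state=R head=-1 tape=[b]a_aaaab   (R,b)→(T,b,R)
state=T head=0 tape=b[a]_aaaab   (T,a)→(S,b,R)
state=S head=1 tape=bb[_]aaaab   (S,_)→(R,a,L)
state=R head=0 tape=b[b]aaaaab   (R,b)→(T,b,R)
state=T head=1 tape=bb[a]aaaab   (T,a)→(S,b,R)
state=S head=2 tape=bbb[a]aaab   (S,a)→(R,_,L)
state=R head=1 tape=bb[b]_aaab   (R,b)→(T,b,R)
state=T head=2 tape=bbb[_]aaab   (T,_)→(R,a,R)
state=R head=3 tape=bbba[a]aab
The non-blank tape span at halt is bbbaaaab.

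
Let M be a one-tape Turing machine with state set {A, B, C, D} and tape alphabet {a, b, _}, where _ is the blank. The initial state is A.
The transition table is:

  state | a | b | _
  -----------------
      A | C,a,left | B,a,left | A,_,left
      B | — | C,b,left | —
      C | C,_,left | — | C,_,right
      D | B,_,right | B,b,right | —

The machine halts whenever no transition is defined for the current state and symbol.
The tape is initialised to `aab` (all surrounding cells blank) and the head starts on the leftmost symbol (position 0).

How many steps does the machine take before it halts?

state=A head=0 tape=_[a]ab   (A,a)→(C,a,left)
state=C head=-1 tape=[_]aab   (C,_)→(C,_,right)
state=C head=0 tape=_[a]ab   (C,a)→(C,_,left)
state=C head=-1 tape=[_]_ab   (C,_)→(C,_,right)
state=C head=0 tape=_[_]ab   (C,_)→(C,_,right)
state=C head=1 tape=__[a]b   (C,a)→(C,_,left)
state=C head=0 tape=_[_]_b   (C,_)→(C,_,right)
state=C head=1 tape=__[_]b   (C,_)→(C,_,right)
state=C head=2 tape=___[b]
M halts after 8 transitions.

8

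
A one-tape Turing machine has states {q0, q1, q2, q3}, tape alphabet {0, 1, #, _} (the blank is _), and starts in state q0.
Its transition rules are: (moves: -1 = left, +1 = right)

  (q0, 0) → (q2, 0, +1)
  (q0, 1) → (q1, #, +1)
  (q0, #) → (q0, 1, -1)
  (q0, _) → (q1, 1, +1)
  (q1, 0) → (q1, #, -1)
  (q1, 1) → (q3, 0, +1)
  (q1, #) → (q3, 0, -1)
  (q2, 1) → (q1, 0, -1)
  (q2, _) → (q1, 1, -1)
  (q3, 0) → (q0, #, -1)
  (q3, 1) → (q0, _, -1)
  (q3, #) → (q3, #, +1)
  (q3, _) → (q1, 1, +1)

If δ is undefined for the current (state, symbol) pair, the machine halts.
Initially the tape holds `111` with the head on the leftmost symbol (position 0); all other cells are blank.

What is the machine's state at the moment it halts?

q1

q0 | __[1]11   read 1 → write #, move +1, go to q1
q1 | __#[1]1   read 1 → write 0, move +1, go to q3
q3 | __#0[1]   read 1 → write _, move -1, go to q0
q0 | __#[0]_   read 0 → write 0, move +1, go to q2
q2 | __#0[_]   read _ → write 1, move -1, go to q1
q1 | __#[0]1   read 0 → write #, move -1, go to q1
q1 | __[#]#1   read # → write 0, move -1, go to q3
q3 | _[_]0#1   read _ → write 1, move +1, go to q1
q1 | _1[0]#1   read 0 → write #, move -1, go to q1
q1 | _[1]##1   read 1 → write 0, move +1, go to q3
q3 | _0[#]#1   read # → write #, move +1, go to q3
q3 | _0#[#]1   read # → write #, move +1, go to q3
q3 | _0##[1]   read 1 → write _, move -1, go to q0
q0 | _0#[#]_   read # → write 1, move -1, go to q0
q0 | _0[#]1_   read # → write 1, move -1, go to q0
q0 | _[0]11_   read 0 → write 0, move +1, go to q2
q2 | _0[1]1_   read 1 → write 0, move -1, go to q1
q1 | _[0]01_   read 0 → write #, move -1, go to q1
q1 | [_]#01_
No transition is defined for (q1, _); M halts in state q1.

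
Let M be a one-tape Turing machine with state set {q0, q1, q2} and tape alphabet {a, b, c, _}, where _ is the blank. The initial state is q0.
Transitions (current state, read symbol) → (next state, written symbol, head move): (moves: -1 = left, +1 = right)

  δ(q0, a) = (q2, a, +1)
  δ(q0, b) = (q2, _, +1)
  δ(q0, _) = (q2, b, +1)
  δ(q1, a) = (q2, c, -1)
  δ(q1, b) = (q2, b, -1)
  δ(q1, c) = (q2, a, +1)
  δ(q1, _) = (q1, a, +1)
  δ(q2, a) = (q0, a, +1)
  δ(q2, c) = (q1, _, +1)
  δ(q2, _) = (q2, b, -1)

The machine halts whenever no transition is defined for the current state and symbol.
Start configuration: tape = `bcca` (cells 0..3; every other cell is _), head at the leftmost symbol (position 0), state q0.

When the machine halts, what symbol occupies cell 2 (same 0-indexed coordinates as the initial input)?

a

q0 | [b]cca__   read b → write _, move +1, go to q2
q2 | _[c]ca__   read c → write _, move +1, go to q1
q1 | __[c]a__   read c → write a, move +1, go to q2
q2 | __a[a]__   read a → write a, move +1, go to q0
q0 | __aa[_]_   read _ → write b, move +1, go to q2
q2 | __aab[_]   read _ → write b, move -1, go to q2
q2 | __aa[b]b
Cell 2 holds a when M halts.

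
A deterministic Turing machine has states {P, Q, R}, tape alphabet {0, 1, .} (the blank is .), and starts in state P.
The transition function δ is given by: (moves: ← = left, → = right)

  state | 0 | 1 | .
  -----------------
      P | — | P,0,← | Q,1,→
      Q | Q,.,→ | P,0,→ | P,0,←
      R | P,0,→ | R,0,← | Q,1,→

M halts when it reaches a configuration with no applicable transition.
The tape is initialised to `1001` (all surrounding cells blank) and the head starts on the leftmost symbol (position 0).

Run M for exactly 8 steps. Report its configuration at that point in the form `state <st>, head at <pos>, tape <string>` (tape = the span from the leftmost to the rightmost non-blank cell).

P | .[1]001..   read 1 → write 0, move ←, go to P
P | [.]0001..   read . → write 1, move →, go to Q
Q | 1[0]001..   read 0 → write ., move →, go to Q
Q | 1.[0]01..   read 0 → write ., move →, go to Q
Q | 1..[0]1..   read 0 → write ., move →, go to Q
Q | 1...[1]..   read 1 → write 0, move →, go to P
P | 1...0[.].   read . → write 1, move →, go to Q
Q | 1...01[.]   read . → write 0, move ←, go to P
P | 1...0[1]0
After 8 steps: state P, head at 4, tape 1...010.

state P, head at 4, tape 1...010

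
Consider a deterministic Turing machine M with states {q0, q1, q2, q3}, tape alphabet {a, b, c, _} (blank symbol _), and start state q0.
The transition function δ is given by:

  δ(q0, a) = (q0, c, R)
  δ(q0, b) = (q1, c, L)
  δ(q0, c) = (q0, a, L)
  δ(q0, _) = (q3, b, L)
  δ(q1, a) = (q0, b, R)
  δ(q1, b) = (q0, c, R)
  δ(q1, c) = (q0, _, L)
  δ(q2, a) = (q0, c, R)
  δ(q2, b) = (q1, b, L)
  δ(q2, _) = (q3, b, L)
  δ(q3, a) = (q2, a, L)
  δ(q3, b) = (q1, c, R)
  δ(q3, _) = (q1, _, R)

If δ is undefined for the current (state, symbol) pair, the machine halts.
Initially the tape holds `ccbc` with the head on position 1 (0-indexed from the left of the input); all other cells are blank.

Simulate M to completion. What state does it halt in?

state=q0 head=1 tape=___c[c]bc   (q0,c)→(q0,a,L)
state=q0 head=0 tape=___[c]abc   (q0,c)→(q0,a,L)
state=q0 head=-1 tape=__[_]aabc   (q0,_)→(q3,b,L)
state=q3 head=-2 tape=_[_]baabc   (q3,_)→(q1,_,R)
state=q1 head=-1 tape=__[b]aabc   (q1,b)→(q0,c,R)
state=q0 head=0 tape=__c[a]abc   (q0,a)→(q0,c,R)
state=q0 head=1 tape=__cc[a]bc   (q0,a)→(q0,c,R)
state=q0 head=2 tape=__ccc[b]c   (q0,b)→(q1,c,L)
state=q1 head=1 tape=__cc[c]cc   (q1,c)→(q0,_,L)
state=q0 head=0 tape=__c[c]_cc   (q0,c)→(q0,a,L)
state=q0 head=-1 tape=__[c]a_cc   (q0,c)→(q0,a,L)
state=q0 head=-2 tape=_[_]aa_cc   (q0,_)→(q3,b,L)
state=q3 head=-3 tape=[_]baa_cc   (q3,_)→(q1,_,R)
state=q1 head=-2 tape=_[b]aa_cc   (q1,b)→(q0,c,R)
state=q0 head=-1 tape=_c[a]a_cc   (q0,a)→(q0,c,R)
state=q0 head=0 tape=_cc[a]_cc   (q0,a)→(q0,c,R)
state=q0 head=1 tape=_ccc[_]cc   (q0,_)→(q3,b,L)
state=q3 head=0 tape=_cc[c]bcc
No transition is defined for (q3, c); M halts in state q3.

q3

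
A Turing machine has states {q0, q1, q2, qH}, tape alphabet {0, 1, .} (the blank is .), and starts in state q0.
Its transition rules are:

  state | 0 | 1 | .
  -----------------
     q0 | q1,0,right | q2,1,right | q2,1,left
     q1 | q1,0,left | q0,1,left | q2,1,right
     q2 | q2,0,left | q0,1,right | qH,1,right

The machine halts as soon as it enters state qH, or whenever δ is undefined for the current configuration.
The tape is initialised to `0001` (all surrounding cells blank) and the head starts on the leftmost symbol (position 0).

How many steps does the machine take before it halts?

q0 | ...[0]001   read 0 → write 0, move right, go to q1
q1 | ...0[0]01   read 0 → write 0, move left, go to q1
q1 | ...[0]001   read 0 → write 0, move left, go to q1
q1 | ..[.]0001   read . → write 1, move right, go to q2
q2 | ..1[0]001   read 0 → write 0, move left, go to q2
q2 | ..[1]0001   read 1 → write 1, move right, go to q0
q0 | ..1[0]001   read 0 → write 0, move right, go to q1
q1 | ..10[0]01   read 0 → write 0, move left, go to q1
q1 | ..1[0]001   read 0 → write 0, move left, go to q1
q1 | ..[1]0001   read 1 → write 1, move left, go to q0
q0 | .[.]10001   read . → write 1, move left, go to q2
q2 | [.]110001   read . → write 1, move right, go to qH
qH | 1[1]10001
M halts after 12 transitions.

12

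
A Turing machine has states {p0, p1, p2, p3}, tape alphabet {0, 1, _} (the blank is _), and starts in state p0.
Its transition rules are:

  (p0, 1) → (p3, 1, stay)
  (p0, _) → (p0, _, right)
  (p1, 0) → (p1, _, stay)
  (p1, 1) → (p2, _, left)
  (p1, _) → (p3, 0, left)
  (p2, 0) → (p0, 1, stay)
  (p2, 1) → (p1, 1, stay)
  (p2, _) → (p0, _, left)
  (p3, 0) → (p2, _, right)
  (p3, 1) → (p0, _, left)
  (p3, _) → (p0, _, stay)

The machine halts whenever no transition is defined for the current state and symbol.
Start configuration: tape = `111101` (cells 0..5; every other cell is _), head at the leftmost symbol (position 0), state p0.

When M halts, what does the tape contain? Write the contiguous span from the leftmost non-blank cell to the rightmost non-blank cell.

01

state=p0 head=0 tape=_[1]11101   (p0,1)→(p3,1,stay)
state=p3 head=0 tape=_[1]11101   (p3,1)→(p0,_,left)
state=p0 head=-1 tape=[_]_11101   (p0,_)→(p0,_,right)
state=p0 head=0 tape=_[_]11101   (p0,_)→(p0,_,right)
state=p0 head=1 tape=__[1]1101   (p0,1)→(p3,1,stay)
state=p3 head=1 tape=__[1]1101   (p3,1)→(p0,_,left)
state=p0 head=0 tape=_[_]_1101   (p0,_)→(p0,_,right)
state=p0 head=1 tape=__[_]1101   (p0,_)→(p0,_,right)
state=p0 head=2 tape=___[1]101   (p0,1)→(p3,1,stay)
state=p3 head=2 tape=___[1]101   (p3,1)→(p0,_,left)
state=p0 head=1 tape=__[_]_101   (p0,_)→(p0,_,right)
state=p0 head=2 tape=___[_]101   (p0,_)→(p0,_,right)
state=p0 head=3 tape=____[1]01   (p0,1)→(p3,1,stay)
state=p3 head=3 tape=____[1]01   (p3,1)→(p0,_,left)
state=p0 head=2 tape=___[_]_01   (p0,_)→(p0,_,right)
state=p0 head=3 tape=____[_]01   (p0,_)→(p0,_,right)
state=p0 head=4 tape=_____[0]1
The non-blank tape span at halt is 01.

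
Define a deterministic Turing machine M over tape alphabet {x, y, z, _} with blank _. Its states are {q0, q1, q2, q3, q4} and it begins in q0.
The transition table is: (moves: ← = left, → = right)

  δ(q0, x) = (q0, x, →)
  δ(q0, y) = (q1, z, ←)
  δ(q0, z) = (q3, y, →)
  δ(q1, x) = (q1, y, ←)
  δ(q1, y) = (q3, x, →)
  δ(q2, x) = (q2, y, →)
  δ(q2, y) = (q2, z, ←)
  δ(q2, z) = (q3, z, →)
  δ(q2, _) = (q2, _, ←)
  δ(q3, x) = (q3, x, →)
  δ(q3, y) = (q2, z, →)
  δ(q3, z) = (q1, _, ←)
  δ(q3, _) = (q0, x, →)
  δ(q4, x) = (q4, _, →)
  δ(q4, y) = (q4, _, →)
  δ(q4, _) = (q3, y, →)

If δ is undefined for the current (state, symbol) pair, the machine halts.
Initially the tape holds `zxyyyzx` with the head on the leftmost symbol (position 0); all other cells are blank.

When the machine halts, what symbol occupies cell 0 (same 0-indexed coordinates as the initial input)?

y

state=q0 head=0 tape=[z]xyyyzx   (q0,z)→(q3,y,→)
state=q3 head=1 tape=y[x]yyyzx   (q3,x)→(q3,x,→)
state=q3 head=2 tape=yx[y]yyzx   (q3,y)→(q2,z,→)
state=q2 head=3 tape=yxz[y]yzx   (q2,y)→(q2,z,←)
state=q2 head=2 tape=yx[z]zyzx   (q2,z)→(q3,z,→)
state=q3 head=3 tape=yxz[z]yzx   (q3,z)→(q1,_,←)
state=q1 head=2 tape=yx[z]_yzx
Cell 0 holds y when M halts.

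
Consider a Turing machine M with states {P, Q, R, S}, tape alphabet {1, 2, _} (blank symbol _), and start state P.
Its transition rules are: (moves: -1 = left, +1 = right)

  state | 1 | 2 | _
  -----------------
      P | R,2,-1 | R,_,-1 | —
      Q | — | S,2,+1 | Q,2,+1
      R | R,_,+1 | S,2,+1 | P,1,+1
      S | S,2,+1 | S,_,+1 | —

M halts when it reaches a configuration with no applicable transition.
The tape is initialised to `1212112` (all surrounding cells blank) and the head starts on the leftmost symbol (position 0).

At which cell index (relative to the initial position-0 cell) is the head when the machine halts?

P | _[1]212112_   read 1 → write 2, move -1, go to R
R | [_]2212112_   read _ → write 1, move +1, go to P
P | 1[2]212112_   read 2 → write _, move -1, go to R
R | [1]_212112_   read 1 → write _, move +1, go to R
R | _[_]212112_   read _ → write 1, move +1, go to P
P | _1[2]12112_   read 2 → write _, move -1, go to R
R | _[1]_12112_   read 1 → write _, move +1, go to R
R | __[_]12112_   read _ → write 1, move +1, go to P
P | __1[1]2112_   read 1 → write 2, move -1, go to R
R | __[1]22112_   read 1 → write _, move +1, go to R
R | ___[2]2112_   read 2 → write 2, move +1, go to S
S | ___2[2]112_   read 2 → write _, move +1, go to S
S | ___2_[1]12_   read 1 → write 2, move +1, go to S
S | ___2_2[1]2_   read 1 → write 2, move +1, go to S
S | ___2_22[2]_   read 2 → write _, move +1, go to S
S | ___2_22_[_]
At halt the head is at cell 7.

7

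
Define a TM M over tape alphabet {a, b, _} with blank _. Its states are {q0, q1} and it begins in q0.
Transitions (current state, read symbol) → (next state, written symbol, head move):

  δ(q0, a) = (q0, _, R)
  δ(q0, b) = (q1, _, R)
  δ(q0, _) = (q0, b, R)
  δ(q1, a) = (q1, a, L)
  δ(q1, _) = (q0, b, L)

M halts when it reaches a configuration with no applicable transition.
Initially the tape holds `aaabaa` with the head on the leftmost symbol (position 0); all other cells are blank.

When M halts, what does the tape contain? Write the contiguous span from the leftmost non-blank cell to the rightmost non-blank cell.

baa

state=q0 head=0 tape=[a]aabaa   (q0,a)→(q0,_,R)
state=q0 head=1 tape=_[a]abaa   (q0,a)→(q0,_,R)
state=q0 head=2 tape=__[a]baa   (q0,a)→(q0,_,R)
state=q0 head=3 tape=___[b]aa   (q0,b)→(q1,_,R)
state=q1 head=4 tape=____[a]a   (q1,a)→(q1,a,L)
state=q1 head=3 tape=___[_]aa   (q1,_)→(q0,b,L)
state=q0 head=2 tape=__[_]baa   (q0,_)→(q0,b,R)
state=q0 head=3 tape=__b[b]aa   (q0,b)→(q1,_,R)
state=q1 head=4 tape=__b_[a]a   (q1,a)→(q1,a,L)
state=q1 head=3 tape=__b[_]aa   (q1,_)→(q0,b,L)
state=q0 head=2 tape=__[b]baa   (q0,b)→(q1,_,R)
state=q1 head=3 tape=___[b]aa
The non-blank tape span at halt is baa.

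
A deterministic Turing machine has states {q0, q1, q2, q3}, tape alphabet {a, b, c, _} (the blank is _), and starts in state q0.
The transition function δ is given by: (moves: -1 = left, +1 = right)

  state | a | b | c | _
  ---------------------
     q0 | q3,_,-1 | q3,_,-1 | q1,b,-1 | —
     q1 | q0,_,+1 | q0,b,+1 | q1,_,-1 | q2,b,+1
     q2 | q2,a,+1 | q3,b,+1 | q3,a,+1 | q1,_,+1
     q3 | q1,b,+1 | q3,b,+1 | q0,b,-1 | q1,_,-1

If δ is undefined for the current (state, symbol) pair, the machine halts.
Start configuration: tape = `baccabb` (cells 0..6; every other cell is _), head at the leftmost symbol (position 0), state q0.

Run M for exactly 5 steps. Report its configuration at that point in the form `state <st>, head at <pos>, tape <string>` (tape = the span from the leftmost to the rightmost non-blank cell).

q0 | __[b]accabb   read b → write _, move -1, go to q3
q3 | _[_]_accabb   read _ → write _, move -1, go to q1
q1 | [_]__accabb   read _ → write b, move +1, go to q2
q2 | b[_]_accabb   read _ → write _, move +1, go to q1
q1 | b_[_]accabb   read _ → write b, move +1, go to q2
q2 | b_b[a]ccabb
After 5 steps: state q2, head at 1, tape b_baccabb.

state q2, head at 1, tape b_baccabb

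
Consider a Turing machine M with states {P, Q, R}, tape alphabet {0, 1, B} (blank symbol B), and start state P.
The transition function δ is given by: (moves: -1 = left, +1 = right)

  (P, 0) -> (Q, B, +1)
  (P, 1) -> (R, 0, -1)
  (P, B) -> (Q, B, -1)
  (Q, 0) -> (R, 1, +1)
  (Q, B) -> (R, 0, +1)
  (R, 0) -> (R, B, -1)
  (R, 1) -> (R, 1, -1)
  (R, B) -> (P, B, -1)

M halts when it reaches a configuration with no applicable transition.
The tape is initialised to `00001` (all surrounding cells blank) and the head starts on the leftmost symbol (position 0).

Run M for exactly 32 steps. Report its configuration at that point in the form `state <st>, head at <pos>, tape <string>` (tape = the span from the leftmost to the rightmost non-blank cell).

state R, head at -2, tape 0BBB1B01

P | BBB[0]0001   read 0 → write B, move +1, go to Q
Q | BBBB[0]001   read 0 → write 1, move +1, go to R
R | BBBB1[0]01   read 0 → write B, move -1, go to R
R | BBBB[1]B01   read 1 → write 1, move -1, go to R
R | BBB[B]1B01   read B → write B, move -1, go to P
P | BB[B]B1B01   read B → write B, move -1, go to Q
Q | B[B]BB1B01   read B → write 0, move +1, go to R
R | B0[B]B1B01   read B → write B, move -1, go to P
P | B[0]BB1B01   read 0 → write B, move +1, go to Q
Q | BB[B]B1B01   read B → write 0, move +1, go to R
R | BB0[B]1B01   read B → write B, move -1, go to P
P | BB[0]B1B01   read 0 → write B, move +1, go to Q
Q | BBB[B]1B01   read B → write 0, move +1, go to R
R | BBB0[1]B01   read 1 → write 1, move -1, go to R
R | BBB[0]1B01   read 0 → write B, move -1, go to R
R | BB[B]B1B01   read B → write B, move -1, go to P
P | B[B]BB1B01   read B → write B, move -1, go to Q
Q | [B]BBB1B01   read B → write 0, move +1, go to R
R | 0[B]BB1B01   read B → write B, move -1, go to P
P | [0]BBB1B01   read 0 → write B, move +1, go to Q
Q | B[B]BB1B01   read B → write 0, move +1, go to R
R | B0[B]B1B01   read B → write B, move -1, go to P
P | B[0]BB1B01   read 0 → write B, move +1, go to Q
Q | BB[B]B1B01   read B → write 0, move +1, go to R
R | BB0[B]1B01   read B → write B, move -1, go to P
P | BB[0]B1B01   read 0 → write B, move +1, go to Q
Q | BBB[B]1B01   read B → write 0, move +1, go to R
R | BBB0[1]B01   read 1 → write 1, move -1, go to R
R | BBB[0]1B01   read 0 → write B, move -1, go to R
R | BB[B]B1B01   read B → write B, move -1, go to P
P | B[B]BB1B01   read B → write B, move -1, go to Q
Q | [B]BBB1B01   read B → write 0, move +1, go to R
R | 0[B]BB1B01
After 32 steps: state R, head at -2, tape 0BBB1B01.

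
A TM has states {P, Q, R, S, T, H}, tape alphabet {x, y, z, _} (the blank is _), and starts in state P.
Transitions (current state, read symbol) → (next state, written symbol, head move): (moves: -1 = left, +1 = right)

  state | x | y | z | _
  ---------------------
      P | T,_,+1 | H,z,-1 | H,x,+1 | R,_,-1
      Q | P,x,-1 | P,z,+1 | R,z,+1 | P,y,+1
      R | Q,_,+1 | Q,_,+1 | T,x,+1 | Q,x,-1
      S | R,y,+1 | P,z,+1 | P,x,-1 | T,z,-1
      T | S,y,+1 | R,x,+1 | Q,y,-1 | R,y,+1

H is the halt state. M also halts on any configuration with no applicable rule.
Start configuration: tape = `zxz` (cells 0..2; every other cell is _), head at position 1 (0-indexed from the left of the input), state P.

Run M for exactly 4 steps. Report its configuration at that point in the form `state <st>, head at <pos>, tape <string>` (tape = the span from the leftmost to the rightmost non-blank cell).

state H, head at 1, tape zyz

state=P head=1 tape=z[x]z   (P,x)→(T,_,+1)
state=T head=2 tape=z_[z]   (T,z)→(Q,y,-1)
state=Q head=1 tape=z[_]y   (Q,_)→(P,y,+1)
state=P head=2 tape=zy[y]   (P,y)→(H,z,-1)
state=H head=1 tape=z[y]z
After 4 steps: state H, head at 1, tape zyz.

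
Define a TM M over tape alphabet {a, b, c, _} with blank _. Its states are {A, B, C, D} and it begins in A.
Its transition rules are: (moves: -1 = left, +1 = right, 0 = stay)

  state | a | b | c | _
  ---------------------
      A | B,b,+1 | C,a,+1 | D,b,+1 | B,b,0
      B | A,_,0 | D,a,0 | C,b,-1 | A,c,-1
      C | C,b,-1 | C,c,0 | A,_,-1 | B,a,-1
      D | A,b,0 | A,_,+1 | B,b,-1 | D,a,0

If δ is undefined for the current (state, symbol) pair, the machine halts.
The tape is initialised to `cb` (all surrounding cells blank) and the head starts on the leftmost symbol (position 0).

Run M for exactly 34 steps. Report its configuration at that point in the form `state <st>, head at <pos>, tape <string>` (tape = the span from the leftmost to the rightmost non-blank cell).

state C, head at -2, tape acabbbb

A | ___[c]b__   read c → write b, move +1, go to D
D | ___b[b]__   read b → write _, move +1, go to A
A | ___b_[_]_   read _ → write b, move 0, go to B
B | ___b_[b]_   read b → write a, move 0, go to D
D | ___b_[a]_   read a → write b, move 0, go to A
A | ___b_[b]_   read b → write a, move +1, go to C
C | ___b_a[_]   read _ → write a, move -1, go to B
B | ___b_[a]a   read a → write _, move 0, go to A
A | ___b_[_]a   read _ → write b, move 0, go to B
B | ___b_[b]a   read b → write a, move 0, go to D
D | ___b_[a]a   read a → write b, move 0, go to A
A | ___b_[b]a   read b → write a, move +1, go to C
C | ___b_a[a]   read a → write b, move -1, go to C
C | ___b_[a]b   read a → write b, move -1, go to C
C | ___b[_]bb   read _ → write a, move -1, go to B
B | ___[b]abb   read b → write a, move 0, go to D
D | ___[a]abb   read a → write b, move 0, go to A
A | ___[b]abb   read b → write a, move +1, go to C
C | ___a[a]bb   read a → write b, move -1, go to C
C | ___[a]bbb   read a → write b, move -1, go to C
C | __[_]bbbb   read _ → write a, move -1, go to B
B | _[_]abbbb   read _ → write c, move -1, go to A
A | [_]cabbbb   read _ → write b, move 0, go to B
B | [b]cabbbb   read b → write a, move 0, go to D
D | [a]cabbbb   read a → write b, move 0, go to A
A | [b]cabbbb   read b → write a, move +1, go to C
C | a[c]abbbb   read c → write _, move -1, go to A
A | [a]_abbbb   read a → write b, move +1, go to B
B | b[_]abbbb   read _ → write c, move -1, go to A
A | [b]cabbbb   read b → write a, move +1, go to C
C | a[c]abbbb   read c → write _, move -1, go to A
A | [a]_abbbb   read a → write b, move +1, go to B
B | b[_]abbbb   read _ → write c, move -1, go to A
A | [b]cabbbb   read b → write a, move +1, go to C
C | a[c]abbbb
After 34 steps: state C, head at -2, tape acabbbb.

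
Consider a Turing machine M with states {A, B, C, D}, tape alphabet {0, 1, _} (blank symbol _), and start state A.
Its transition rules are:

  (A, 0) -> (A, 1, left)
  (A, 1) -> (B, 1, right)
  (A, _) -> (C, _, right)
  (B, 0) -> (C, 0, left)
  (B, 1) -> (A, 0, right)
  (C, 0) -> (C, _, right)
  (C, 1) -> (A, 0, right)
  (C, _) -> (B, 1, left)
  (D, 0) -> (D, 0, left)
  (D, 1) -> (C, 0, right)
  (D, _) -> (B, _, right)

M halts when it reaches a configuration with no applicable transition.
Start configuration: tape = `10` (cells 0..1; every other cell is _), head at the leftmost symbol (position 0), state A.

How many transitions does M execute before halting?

A | _[1]0_   read 1 → write 1, move right, go to B
B | _1[0]_   read 0 → write 0, move left, go to C
C | _[1]0_   read 1 → write 0, move right, go to A
A | _0[0]_   read 0 → write 1, move left, go to A
A | _[0]1_   read 0 → write 1, move left, go to A
A | [_]11_   read _ → write _, move right, go to C
C | _[1]1_   read 1 → write 0, move right, go to A
A | _0[1]_   read 1 → write 1, move right, go to B
B | _01[_]
M halts after 8 transitions.

8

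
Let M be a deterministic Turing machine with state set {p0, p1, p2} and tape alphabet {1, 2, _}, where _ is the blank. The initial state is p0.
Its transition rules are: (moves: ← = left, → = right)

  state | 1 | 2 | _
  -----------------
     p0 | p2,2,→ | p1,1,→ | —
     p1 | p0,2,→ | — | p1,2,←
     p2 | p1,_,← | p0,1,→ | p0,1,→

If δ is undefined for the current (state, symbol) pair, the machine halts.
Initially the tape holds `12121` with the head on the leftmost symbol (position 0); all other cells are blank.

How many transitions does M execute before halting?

6

state=p0 head=0 tape=[1]2121__   (p0,1)→(p2,2,→)
state=p2 head=1 tape=2[2]121__   (p2,2)→(p0,1,→)
state=p0 head=2 tape=21[1]21__   (p0,1)→(p2,2,→)
state=p2 head=3 tape=212[2]1__   (p2,2)→(p0,1,→)
state=p0 head=4 tape=2121[1]__   (p0,1)→(p2,2,→)
state=p2 head=5 tape=21212[_]_   (p2,_)→(p0,1,→)
state=p0 head=6 tape=212121[_]
M halts after 6 transitions.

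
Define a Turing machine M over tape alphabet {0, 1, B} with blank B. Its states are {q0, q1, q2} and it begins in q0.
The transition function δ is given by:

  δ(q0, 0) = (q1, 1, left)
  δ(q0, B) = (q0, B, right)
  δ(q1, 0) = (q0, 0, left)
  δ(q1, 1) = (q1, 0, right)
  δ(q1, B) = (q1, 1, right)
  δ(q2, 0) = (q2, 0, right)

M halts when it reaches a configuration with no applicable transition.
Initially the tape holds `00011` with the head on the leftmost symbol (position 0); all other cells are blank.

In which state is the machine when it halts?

q0

q0 | BB[0]0011   read 0 → write 1, move left, go to q1
q1 | B[B]10011   read B → write 1, move right, go to q1
q1 | B1[1]0011   read 1 → write 0, move right, go to q1
q1 | B10[0]011   read 0 → write 0, move left, go to q0
q0 | B1[0]0011   read 0 → write 1, move left, go to q1
q1 | B[1]10011   read 1 → write 0, move right, go to q1
q1 | B0[1]0011   read 1 → write 0, move right, go to q1
q1 | B00[0]011   read 0 → write 0, move left, go to q0
q0 | B0[0]0011   read 0 → write 1, move left, go to q1
q1 | B[0]10011   read 0 → write 0, move left, go to q0
q0 | [B]010011   read B → write B, move right, go to q0
q0 | B[0]10011   read 0 → write 1, move left, go to q1
q1 | [B]110011   read B → write 1, move right, go to q1
q1 | 1[1]10011   read 1 → write 0, move right, go to q1
q1 | 10[1]0011   read 1 → write 0, move right, go to q1
q1 | 100[0]011   read 0 → write 0, move left, go to q0
q0 | 10[0]0011   read 0 → write 1, move left, go to q1
q1 | 1[0]10011   read 0 → write 0, move left, go to q0
q0 | [1]010011
No transition is defined for (q0, 1); M halts in state q0.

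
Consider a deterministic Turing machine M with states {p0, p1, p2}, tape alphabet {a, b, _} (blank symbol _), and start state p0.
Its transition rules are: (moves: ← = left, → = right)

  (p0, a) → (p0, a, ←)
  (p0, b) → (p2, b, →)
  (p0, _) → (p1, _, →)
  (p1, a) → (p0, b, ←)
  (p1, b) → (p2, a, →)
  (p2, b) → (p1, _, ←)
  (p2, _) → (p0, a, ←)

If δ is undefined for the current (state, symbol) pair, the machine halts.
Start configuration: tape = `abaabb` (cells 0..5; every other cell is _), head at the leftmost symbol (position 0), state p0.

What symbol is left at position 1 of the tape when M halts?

p0 | _[a]baabb   read a → write a, move ←, go to p0
p0 | [_]abaabb   read _ → write _, move →, go to p1
p1 | _[a]baabb   read a → write b, move ←, go to p0
p0 | [_]bbaabb   read _ → write _, move →, go to p1
p1 | _[b]baabb   read b → write a, move →, go to p2
p2 | _a[b]aabb   read b → write _, move ←, go to p1
p1 | _[a]_aabb   read a → write b, move ←, go to p0
p0 | [_]b_aabb   read _ → write _, move →, go to p1
p1 | _[b]_aabb   read b → write a, move →, go to p2
p2 | _a[_]aabb   read _ → write a, move ←, go to p0
p0 | _[a]aaabb   read a → write a, move ←, go to p0
p0 | [_]aaaabb   read _ → write _, move →, go to p1
p1 | _[a]aaabb   read a → write b, move ←, go to p0
p0 | [_]baaabb   read _ → write _, move →, go to p1
p1 | _[b]aaabb   read b → write a, move →, go to p2
p2 | _a[a]aabb
Cell 1 holds a when M halts.

a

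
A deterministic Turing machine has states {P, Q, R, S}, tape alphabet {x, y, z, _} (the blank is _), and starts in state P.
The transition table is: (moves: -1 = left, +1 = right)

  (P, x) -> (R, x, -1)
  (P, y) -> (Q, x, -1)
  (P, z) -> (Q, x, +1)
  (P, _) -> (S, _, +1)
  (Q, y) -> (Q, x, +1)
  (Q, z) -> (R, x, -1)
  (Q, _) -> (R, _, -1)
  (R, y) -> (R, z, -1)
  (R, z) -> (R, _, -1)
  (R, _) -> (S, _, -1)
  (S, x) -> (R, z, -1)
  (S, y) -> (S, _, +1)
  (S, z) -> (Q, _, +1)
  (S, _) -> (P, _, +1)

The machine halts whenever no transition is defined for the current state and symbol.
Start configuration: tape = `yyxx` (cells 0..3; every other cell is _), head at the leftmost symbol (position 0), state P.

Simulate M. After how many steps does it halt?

state=P head=0 tape=___[y]yxx   (P,y)→(Q,x,-1)
state=Q head=-1 tape=__[_]xyxx   (Q,_)→(R,_,-1)
state=R head=-2 tape=_[_]_xyxx   (R,_)→(S,_,-1)
state=S head=-3 tape=[_]__xyxx   (S,_)→(P,_,+1)
state=P head=-2 tape=_[_]_xyxx   (P,_)→(S,_,+1)
state=S head=-1 tape=__[_]xyxx   (S,_)→(P,_,+1)
state=P head=0 tape=___[x]yxx   (P,x)→(R,x,-1)
state=R head=-1 tape=__[_]xyxx   (R,_)→(S,_,-1)
state=S head=-2 tape=_[_]_xyxx   (S,_)→(P,_,+1)
state=P head=-1 tape=__[_]xyxx   (P,_)→(S,_,+1)
state=S head=0 tape=___[x]yxx   (S,x)→(R,z,-1)
state=R head=-1 tape=__[_]zyxx   (R,_)→(S,_,-1)
state=S head=-2 tape=_[_]_zyxx   (S,_)→(P,_,+1)
state=P head=-1 tape=__[_]zyxx   (P,_)→(S,_,+1)
state=S head=0 tape=___[z]yxx   (S,z)→(Q,_,+1)
state=Q head=1 tape=____[y]xx   (Q,y)→(Q,x,+1)
state=Q head=2 tape=____x[x]x
M halts after 16 transitions.

16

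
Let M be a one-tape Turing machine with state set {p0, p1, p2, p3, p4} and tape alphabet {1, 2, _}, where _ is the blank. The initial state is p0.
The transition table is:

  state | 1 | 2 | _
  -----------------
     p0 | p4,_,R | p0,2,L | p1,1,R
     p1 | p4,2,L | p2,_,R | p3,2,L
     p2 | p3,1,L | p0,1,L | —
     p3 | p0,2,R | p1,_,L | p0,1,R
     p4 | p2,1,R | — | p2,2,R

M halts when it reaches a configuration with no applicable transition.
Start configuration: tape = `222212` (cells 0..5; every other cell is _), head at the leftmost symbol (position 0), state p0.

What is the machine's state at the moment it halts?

p4

p0 | _[2]22212   read 2 → write 2, move L, go to p0
p0 | [_]222212   read _ → write 1, move R, go to p1
p1 | 1[2]22212   read 2 → write _, move R, go to p2
p2 | 1_[2]2212   read 2 → write 1, move L, go to p0
p0 | 1[_]12212   read _ → write 1, move R, go to p1
p1 | 11[1]2212   read 1 → write 2, move L, go to p4
p4 | 1[1]22212   read 1 → write 1, move R, go to p2
p2 | 11[2]2212   read 2 → write 1, move L, go to p0
p0 | 1[1]12212   read 1 → write _, move R, go to p4
p4 | 1_[1]2212   read 1 → write 1, move R, go to p2
p2 | 1_1[2]212   read 2 → write 1, move L, go to p0
p0 | 1_[1]1212   read 1 → write _, move R, go to p4
p4 | 1__[1]212   read 1 → write 1, move R, go to p2
p2 | 1__1[2]12   read 2 → write 1, move L, go to p0
p0 | 1__[1]112   read 1 → write _, move R, go to p4
p4 | 1___[1]12   read 1 → write 1, move R, go to p2
p2 | 1___1[1]2   read 1 → write 1, move L, go to p3
p3 | 1___[1]12   read 1 → write 2, move R, go to p0
p0 | 1___2[1]2   read 1 → write _, move R, go to p4
p4 | 1___2_[2]
No transition is defined for (p4, 2); M halts in state p4.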